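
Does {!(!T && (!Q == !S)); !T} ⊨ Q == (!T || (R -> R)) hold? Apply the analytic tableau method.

Initial set: {!(!T && (!Q == !S)); !T; !(Q == (!T || (R -> R)))}.
!(!T && (!Q == !S)): β-rule — branch into !!T  //  !(!Q == !S).
  branch 1 (add !!T):
    × closes — contains both T and !T.
  branch 2 (add !(!Q == !S)):
    !(Q == (!T || (R -> R))): β-rule — branch into Q, !(!T || (R -> R))  //  !Q, (!T || (R -> R)).
      branch 2.1 (add Q, !(!T || (R -> R))):
        !(!T || (R -> R)): α-rule — add !!T, !(R -> R).
        × closes — contains both T and !T.
      branch 2.2 (add !Q, (!T || (R -> R))):
        !(!Q == !S): β-rule — branch into !Q, !!S  //  !!Q, !S.
          branch 2.2.1 (add !Q, !!S):
            (!T || (R -> R)): β-rule — branch into !T  //  (R -> R).
              branch 2.2.1.1 (add !T):
                ○ open, literals {Q=false, S=true, T=false}.
              branch 2.2.1.2 (add (R -> R)):
                (R -> R): β-rule — branch into !R  //  R.
                  branch 2.2.1.2.1 (add !R):
                    ○ open, literals {Q=false, R=false, S=true, T=false}.
                  branch 2.2.1.2.2 (add R):
                    ○ open, literals {Q=false, R=true, S=true, T=false}.
          branch 2.2.2 (add !!Q, !S):
            × closes — contains both Q and !Q.
3 branches closed, 3 open.
An open branch gives a countermodel: Q=false, S=true, T=false (unmentioned atoms arbitrary); the premises hold there but the conclusion fails.

No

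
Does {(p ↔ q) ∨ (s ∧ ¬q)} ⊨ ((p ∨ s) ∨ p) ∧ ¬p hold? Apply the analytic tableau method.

Initial set: {T ((p ↔ q) ∨ (s ∧ ¬q)); F (((p ∨ s) ∨ p) ∧ ¬p)}.
T ((p ↔ q) ∨ (s ∧ ¬q)): β-rule — branch into T (p ↔ q)  //  T (s ∧ ¬q).
  branch 1 (add T (p ↔ q)):
    F (((p ∨ s) ∨ p) ∧ ¬p): β-rule — branch into F ((p ∨ s) ∨ p)  //  F ¬p.
      branch 1.1 (add F ((p ∨ s) ∨ p)):
        F ((p ∨ s) ∨ p): α-rule — add F (p ∨ s), F p.
        F (p ∨ s): α-rule — add F p, F s.
        T (p ↔ q): β-rule — branch into T p, T q  //  F p, F q.
          branch 1.1.1 (add T p, T q):
            × closes — contains both p and ¬p.
          branch 1.1.2 (add F p, F q):
            ○ open, literals {p=0, q=0, s=0}.
      branch 1.2 (add F ¬p):
        T (p ↔ q): β-rule — branch into T p, T q  //  F p, F q.
          branch 1.2.1 (add T p, T q):
            ○ open, literals {p=1, q=1}.
          branch 1.2.2 (add F p, F q):
            × closes — contains both p and ¬p.
  branch 2 (add T (s ∧ ¬q)):
    T (s ∧ ¬q): α-rule — add T s, T ¬q.
    F (((p ∨ s) ∨ p) ∧ ¬p): β-rule — branch into F ((p ∨ s) ∨ p)  //  F ¬p.
      branch 2.1 (add F ((p ∨ s) ∨ p)):
        F ((p ∨ s) ∨ p): α-rule — add F (p ∨ s), F p.
        F (p ∨ s): α-rule — add F p, F s.
        × closes — contains both s and ¬s.
      branch 2.2 (add F ¬p):
        ○ open, literals {p=1, q=0, s=1}.
3 branches closed, 3 open.
An open branch gives a countermodel: p=0, q=0, s=0 (unmentioned atoms arbitrary); the premises hold there but the conclusion fails.

No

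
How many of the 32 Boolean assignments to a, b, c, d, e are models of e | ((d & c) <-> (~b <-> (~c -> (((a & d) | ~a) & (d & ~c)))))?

Initial set: {(e | ((d & c) <-> (~b <-> (~c -> (((a & d) | ~a) & (d & ~c))))))}.
(e | ((d & c) <-> (~b <-> (~c -> (((a & d) | ~a) & (d & ~c)))))): β-rule — branch into e  //  ((d & c) <-> (~b <-> (~c -> (((a & d) | ~a) & (d & ~c))))).
  branch 1 (add e):
    ○ open, literals {e=1}.
  branch 2 (add ((d & c) <-> (~b <-> (~c -> (((a & d) | ~a) & (d & ~c)))))):
    ((d & c) <-> (~b <-> (~c -> (((a & d) | ~a) & (d & ~c))))): β-rule — branch into (d & c), (~b <-> (~c -> (((a & d) | ~a) & (d & ~c))))  //  ~(d & c), ~(~b <-> (~c -> (((a & d) | ~a) & (d & ~c)))).
      branch 2.1 (add (d & c), (~b <-> (~c -> (((a & d) | ~a) & (d & ~c))))):
        (d & c): α-rule — add d, c.
        (~b <-> (~c -> (((a & d) | ~a) & (d & ~c)))): β-rule — branch into ~b, (~c -> (((a & d) | ~a) & (d & ~c)))  //  ~~b, ~(~c -> (((a & d) | ~a) & (d & ~c))).
          branch 2.1.1 (add ~b, (~c -> (((a & d) | ~a) & (d & ~c)))):
            (~c -> (((a & d) | ~a) & (d & ~c))): β-rule — branch into ~~c  //  (((a & d) | ~a) & (d & ~c)).
              branch 2.1.1.1 (add ~~c):
                ○ open, literals {b=0, c=1, d=1}.
              branch 2.1.1.2 (add (((a & d) | ~a) & (d & ~c))):
                (((a & d) | ~a) & (d & ~c)): α-rule — add ((a & d) | ~a), (d & ~c).
                (d & ~c): α-rule — add d, ~c.
                × closes — contains both c and ~c.
          branch 2.1.2 (add ~~b, ~(~c -> (((a & d) | ~a) & (d & ~c)))):
            ~(~c -> (((a & d) | ~a) & (d & ~c))): α-rule — add ~c, ~(((a & d) | ~a) & (d & ~c)).
            × closes — contains both c and ~c.
      branch 2.2 (add ~(d & c), ~(~b <-> (~c -> (((a & d) | ~a) & (d & ~c))))):
        ~(d & c): β-rule — branch into ~d  //  ~c.
          branch 2.2.1 (add ~d):
            ~(~b <-> (~c -> (((a & d) | ~a) & (d & ~c)))): β-rule — branch into ~b, ~(~c -> (((a & d) | ~a) & (d & ~c)))  //  ~~b, (~c -> (((a & d) | ~a) & (d & ~c))).
              branch 2.2.1.1 (add ~b, ~(~c -> (((a & d) | ~a) & (d & ~c)))):
                ~(~c -> (((a & d) | ~a) & (d & ~c))): α-rule — add ~c, ~(((a & d) | ~a) & (d & ~c)).
                ~(((a & d) | ~a) & (d & ~c)): β-rule — branch into ~((a & d) | ~a)  //  ~(d & ~c).
                  branch 2.2.1.1.1 (add ~((a & d) | ~a)):
                    ~((a & d) | ~a): α-rule — add ~(a & d), ~~a.
                    ~(a & d): β-rule — branch into ~a  //  ~d.
                      branch 2.2.1.1.1.1 (add ~a):
                        × closes — contains both a and ~a.
                      branch 2.2.1.1.1.2 (add ~d):
                        ○ open, literals {a=1, b=0, c=0, d=0}.
                  branch 2.2.1.1.2 (add ~(d & ~c)):
                    ~(d & ~c): β-rule — branch into ~d  //  ~~c.
                      branch 2.2.1.1.2.1 (add ~d):
                        ○ open, literals {b=0, c=0, d=0}.
                      branch 2.2.1.1.2.2 (add ~~c):
                        × closes — contains both c and ~c.
              branch 2.2.1.2 (add ~~b, (~c -> (((a & d) | ~a) & (d & ~c)))):
                (~c -> (((a & d) | ~a) & (d & ~c))): β-rule — branch into ~~c  //  (((a & d) | ~a) & (d & ~c)).
                  branch 2.2.1.2.1 (add ~~c):
                    ○ open, literals {b=1, c=1, d=0}.
                  branch 2.2.1.2.2 (add (((a & d) | ~a) & (d & ~c))):
                    (((a & d) | ~a) & (d & ~c)): α-rule — add ((a & d) | ~a), (d & ~c).
                    (d & ~c): α-rule — add d, ~c.
                    × closes — contains both d and ~d.
          branch 2.2.2 (add ~c):
            ~(~b <-> (~c -> (((a & d) | ~a) & (d & ~c)))): β-rule — branch into ~b, ~(~c -> (((a & d) | ~a) & (d & ~c)))  //  ~~b, (~c -> (((a & d) | ~a) & (d & ~c))).
              branch 2.2.2.1 (add ~b, ~(~c -> (((a & d) | ~a) & (d & ~c)))):
                ~(~c -> (((a & d) | ~a) & (d & ~c))): α-rule — add ~c, ~(((a & d) | ~a) & (d & ~c)).
                ~(((a & d) | ~a) & (d & ~c)): β-rule — branch into ~((a & d) | ~a)  //  ~(d & ~c).
                  branch 2.2.2.1.1 (add ~((a & d) | ~a)):
                    ~((a & d) | ~a): α-rule — add ~(a & d), ~~a.
                    ~(a & d): β-rule — branch into ~a  //  ~d.
                      branch 2.2.2.1.1.1 (add ~a):
                        × closes — contains both a and ~a.
                      branch 2.2.2.1.1.2 (add ~d):
                        ○ open, literals {a=1, b=0, c=0, d=0}.
                  branch 2.2.2.1.2 (add ~(d & ~c)):
                    ~(d & ~c): β-rule — branch into ~d  //  ~~c.
                      branch 2.2.2.1.2.1 (add ~d):
                        ○ open, literals {b=0, c=0, d=0}.
                      branch 2.2.2.1.2.2 (add ~~c):
                        × closes — contains both c and ~c.
              branch 2.2.2.2 (add ~~b, (~c -> (((a & d) | ~a) & (d & ~c)))):
                (~c -> (((a & d) | ~a) & (d & ~c))): β-rule — branch into ~~c  //  (((a & d) | ~a) & (d & ~c)).
                  branch 2.2.2.2.1 (add ~~c):
                    × closes — contains both c and ~c.
                  branch 2.2.2.2.2 (add (((a & d) | ~a) & (d & ~c))):
                    (((a & d) | ~a) & (d & ~c)): α-rule — add ((a & d) | ~a), (d & ~c).
                    (d & ~c): α-rule — add d, ~c.
                    ((a & d) | ~a): β-rule — branch into (a & d)  //  ~a.
                      branch 2.2.2.2.2.1 (add (a & d)):
                        (a & d): α-rule — add a, d.
                        ○ open, literals {a=1, b=1, c=0, d=1}.
                      branch 2.2.2.2.2.2 (add ~a):
                        ○ open, literals {a=0, b=1, c=0, d=1}.
8 branches closed, 9 open.
Each open branch fixes some atoms; the unmentioned ones are free. Counting distinct full assignments: branch {e=1} (a, b, c, d) contributes 16 new; branch {b=0, c=1, d=1} (a, e) contributes 2 new; branch {a=1, b=0, c=0, d=0} (e) contributes 1 new; branch {b=0, c=0, d=0} (a, e) contributes 1 new; branch {b=1, c=1, d=0} (a, e) contributes 2 new; branch {a=1, b=0, c=0, d=0} (e) contributes 0 new; branch {b=0, c=0, d=0} (a, e) contributes 0 new; branch {a=1, b=1, c=0, d=1} (e) contributes 1 new; branch {a=0, b=1, c=0, d=1} (e) contributes 1 new. Total: 24.

24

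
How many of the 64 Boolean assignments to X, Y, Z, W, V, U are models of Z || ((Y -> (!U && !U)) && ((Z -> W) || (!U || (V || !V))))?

Initial set: {(Z || ((Y -> (!U && !U)) && ((Z -> W) || (!U || (V || !V)))))}.
(Z || ((Y -> (!U && !U)) && ((Z -> W) || (!U || (V || !V))))): β-rule — branch into Z  //  ((Y -> (!U && !U)) && ((Z -> W) || (!U || (V || !V)))).
  branch 1 (add Z):
    ○ open, literals {Z=true}.
  branch 2 (add ((Y -> (!U && !U)) && ((Z -> W) || (!U || (V || !V))))):
    ((Y -> (!U && !U)) && ((Z -> W) || (!U || (V || !V)))): α-rule — add (Y -> (!U && !U)), ((Z -> W) || (!U || (V || !V))).
    (Y -> (!U && !U)): β-rule — branch into !Y  //  (!U && !U).
      branch 2.1 (add !Y):
        ((Z -> W) || (!U || (V || !V))): β-rule — branch into (Z -> W)  //  (!U || (V || !V)).
          branch 2.1.1 (add (Z -> W)):
            (Z -> W): β-rule — branch into !Z  //  W.
              branch 2.1.1.1 (add !Z):
                ○ open, literals {Y=false, Z=false}.
              branch 2.1.1.2 (add W):
                ○ open, literals {W=true, Y=false}.
          branch 2.1.2 (add (!U || (V || !V))):
            (!U || (V || !V)): β-rule — branch into !U  //  (V || !V).
              branch 2.1.2.1 (add !U):
                ○ open, literals {U=false, Y=false}.
              branch 2.1.2.2 (add (V || !V)):
                (V || !V): β-rule — branch into V  //  !V.
                  branch 2.1.2.2.1 (add V):
                    ○ open, literals {V=true, Y=false}.
                  branch 2.1.2.2.2 (add !V):
                    ○ open, literals {V=false, Y=false}.
      branch 2.2 (add (!U && !U)):
        (!U && !U): α-rule — add !U, !U.
        ((Z -> W) || (!U || (V || !V))): β-rule — branch into (Z -> W)  //  (!U || (V || !V)).
          branch 2.2.1 (add (Z -> W)):
            (Z -> W): β-rule — branch into !Z  //  W.
              branch 2.2.1.1 (add !Z):
                ○ open, literals {U=false, Z=false}.
              branch 2.2.1.2 (add W):
                ○ open, literals {U=false, W=true}.
          branch 2.2.2 (add (!U || (V || !V))):
            (!U || (V || !V)): β-rule — branch into !U  //  (V || !V).
              branch 2.2.2.1 (add !U):
                ○ open, literals {U=false}.
              branch 2.2.2.2 (add (V || !V)):
                (V || !V): β-rule — branch into V  //  !V.
                  branch 2.2.2.2.1 (add V):
                    ○ open, literals {U=false, V=true}.
                  branch 2.2.2.2.2 (add !V):
                    ○ open, literals {U=false, V=false}.
0 branches closed, 11 open.
Each open branch fixes some atoms; the unmentioned ones are free. Counting distinct full assignments: branch {Z=true} (X, Y, W, V, U) contributes 32 new; branch {Y=false, Z=false} (X, W, V, U) contributes 16 new; branch {W=true, Y=false} (X, Z, V, U) contributes 0 new; branch {U=false, Y=false} (X, Z, W, V) contributes 0 new; branch {V=true, Y=false} (X, Z, W, U) contributes 0 new; branch {V=false, Y=false} (X, Z, W, U) contributes 0 new; branch {U=false, Z=false} (X, Y, W, V) contributes 8 new; branch {U=false, W=true} (X, Y, Z, V) contributes 0 new; branch {U=false} (X, Y, Z, W, V) contributes 0 new; branch {U=false, V=true} (X, Y, Z, W) contributes 0 new; branch {U=false, V=false} (X, Y, Z, W) contributes 0 new. Total: 56.

56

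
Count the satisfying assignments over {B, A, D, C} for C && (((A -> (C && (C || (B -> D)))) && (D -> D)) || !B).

8

Initial set: {(C && (((A -> (C && (C || (B -> D)))) && (D -> D)) || !B))}.
(C && (((A -> (C && (C || (B -> D)))) && (D -> D)) || !B)): α-rule — add C, (((A -> (C && (C || (B -> D)))) && (D -> D)) || !B).
(((A -> (C && (C || (B -> D)))) && (D -> D)) || !B): β-rule — branch into ((A -> (C && (C || (B -> D)))) && (D -> D))  //  !B.
  branch 1 (add ((A -> (C && (C || (B -> D)))) && (D -> D))):
    ((A -> (C && (C || (B -> D)))) && (D -> D)): α-rule — add (A -> (C && (C || (B -> D)))), (D -> D).
    (A -> (C && (C || (B -> D)))): β-rule — branch into !A  //  (C && (C || (B -> D))).
      branch 1.1 (add !A):
        (D -> D): β-rule — branch into !D  //  D.
          branch 1.1.1 (add !D):
            ○ open, literals {A=0, C=1, D=0}.
          branch 1.1.2 (add D):
            ○ open, literals {A=0, C=1, D=1}.
      branch 1.2 (add (C && (C || (B -> D)))):
        (C && (C || (B -> D))): α-rule — add C, (C || (B -> D)).
        (D -> D): β-rule — branch into !D  //  D.
          branch 1.2.1 (add !D):
            (C || (B -> D)): β-rule — branch into C  //  (B -> D).
              branch 1.2.1.1 (add C):
                ○ open, literals {C=1, D=0}.
              branch 1.2.1.2 (add (B -> D)):
                (B -> D): β-rule — branch into !B  //  D.
                  branch 1.2.1.2.1 (add !B):
                    ○ open, literals {B=0, C=1, D=0}.
                  branch 1.2.1.2.2 (add D):
                    × closes — contains both D and !D.
          branch 1.2.2 (add D):
            (C || (B -> D)): β-rule — branch into C  //  (B -> D).
              branch 1.2.2.1 (add C):
                ○ open, literals {C=1, D=1}.
              branch 1.2.2.2 (add (B -> D)):
                (B -> D): β-rule — branch into !B  //  D.
                  branch 1.2.2.2.1 (add !B):
                    ○ open, literals {B=0, C=1, D=1}.
                  branch 1.2.2.2.2 (add D):
                    ○ open, literals {C=1, D=1}.
  branch 2 (add !B):
    ○ open, literals {B=0, C=1}.
1 branch closed, 8 open.
Each open branch fixes some atoms; the unmentioned ones are free. Counting distinct full assignments: branch {A=0, C=1, D=0} (B) contributes 2 new; branch {A=0, C=1, D=1} (B) contributes 2 new; branch {C=1, D=0} (B, A) contributes 2 new; branch {B=0, C=1, D=0} (A) contributes 0 new; branch {C=1, D=1} (B, A) contributes 2 new; branch {B=0, C=1, D=1} (A) contributes 0 new; branch {C=1, D=1} (B, A) contributes 0 new; branch {B=0, C=1} (A, D) contributes 0 new. Total: 8.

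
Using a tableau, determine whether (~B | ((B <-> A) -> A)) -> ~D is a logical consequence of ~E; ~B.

Initial set: {T ~E; T ~B; F ((~B | ((B <-> A) -> A)) -> ~D)}.
F ((~B | ((B <-> A) -> A)) -> ~D): α-rule — add T (~B | ((B <-> A) -> A)), F ~D.
T (~B | ((B <-> A) -> A)): β-rule — branch into T ~B  //  T ((B <-> A) -> A).
  branch 1 (add T ~B):
    ○ open, literals {B=0, D=1, E=0}.
  branch 2 (add T ((B <-> A) -> A)):
    T ((B <-> A) -> A): β-rule — branch into F (B <-> A)  //  T A.
      branch 2.1 (add F (B <-> A)):
        F (B <-> A): β-rule — branch into T B, F A  //  F B, T A.
          branch 2.1.1 (add T B, F A):
            × closes — contains both B and ~B.
          branch 2.1.2 (add F B, T A):
            ○ open, literals {A=1, B=0, D=1, E=0}.
      branch 2.2 (add T A):
        ○ open, literals {A=1, B=0, D=1, E=0}.
1 branch closed, 3 open.
An open branch gives a countermodel: B=0, D=1, E=0 (unmentioned atoms arbitrary); the premises hold there but the conclusion fails.

No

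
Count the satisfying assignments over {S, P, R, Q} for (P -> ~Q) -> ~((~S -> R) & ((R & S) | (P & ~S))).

Initial set: {T ((P -> ~Q) -> ~((~S -> R) & ((R & S) | (P & ~S))))}.
T ((P -> ~Q) -> ~((~S -> R) & ((R & S) | (P & ~S)))): β-rule — branch into F (P -> ~Q)  //  T ~((~S -> R) & ((R & S) | (P & ~S))).
  branch 1 (add F (P -> ~Q)):
    F (P -> ~Q): α-rule — add T P, F ~Q.
    ○ open, literals {P=1, Q=1}.
  branch 2 (add T ~((~S -> R) & ((R & S) | (P & ~S)))):
    T ~((~S -> R) & ((R & S) | (P & ~S))): β-rule — branch into F (~S -> R)  //  F ((R & S) | (P & ~S)).
      branch 2.1 (add F (~S -> R)):
        F (~S -> R): α-rule — add T ~S, F R.
        ○ open, literals {R=0, S=0}.
      branch 2.2 (add F ((R & S) | (P & ~S))):
        F ((R & S) | (P & ~S)): α-rule — add F (R & S), F (P & ~S).
        F (R & S): β-rule — branch into F R  //  F S.
          branch 2.2.1 (add F R):
            F (P & ~S): β-rule — branch into F P  //  F ~S.
              branch 2.2.1.1 (add F P):
                ○ open, literals {P=0, R=0}.
              branch 2.2.1.2 (add F ~S):
                ○ open, literals {R=0, S=1}.
          branch 2.2.2 (add F S):
            F (P & ~S): β-rule — branch into F P  //  F ~S.
              branch 2.2.2.1 (add F P):
                ○ open, literals {P=0, S=0}.
              branch 2.2.2.2 (add F ~S):
                × closes — contains both S and ~S.
1 branch closed, 5 open.
Each open branch fixes some atoms; the unmentioned ones are free. Counting distinct full assignments: branch {P=1, Q=1} (S, R) contributes 4 new; branch {R=0, S=0} (P, Q) contributes 3 new; branch {P=0, R=0} (S, Q) contributes 2 new; branch {R=0, S=1} (P, Q) contributes 1 new; branch {P=0, S=0} (R, Q) contributes 2 new. Total: 12.

12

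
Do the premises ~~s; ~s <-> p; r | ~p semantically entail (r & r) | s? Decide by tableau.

Initial set: {~~s; (~s <-> p); (r | ~p); ~((r & r) | s)}.
~~s: drop double negation, giving s.
~((r & r) | s): α-rule — add ~(r & r), ~s.
× closes — contains both s and ~s.
All 1 branch closes.
Every branch closed, so the premises entail the conclusion.

Yes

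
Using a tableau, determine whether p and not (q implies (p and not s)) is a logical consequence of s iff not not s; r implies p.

Initial set: {(s iff not not s); (r implies p); not (p and not (q implies (p and not s)))}.
(s iff not not s): β-rule — branch into s, not not s  //  not s, not not not s.
  branch 1 (add s, not not s):
    not not s: drop double negation, giving s.
    (r implies p): β-rule — branch into not r  //  p.
      branch 1.1 (add not r):
        not (p and not (q implies (p and not s))): β-rule — branch into not p  //  not not (q implies (p and not s)).
          branch 1.1.1 (add not p):
            ○ open, literals {p=0, r=0, s=1}.
          branch 1.1.2 (add not not (q implies (p and not s))):
            not not (q implies (p and not s)): β-rule — branch into not q  //  (p and not s).
              branch 1.1.2.1 (add not q):
                ○ open, literals {q=0, r=0, s=1}.
              branch 1.1.2.2 (add (p and not s)):
                (p and not s): α-rule — add p, not s.
                × closes — contains both s and not s.
      branch 1.2 (add p):
        not (p and not (q implies (p and not s))): β-rule — branch into not p  //  not not (q implies (p and not s)).
          branch 1.2.1 (add not p):
            × closes — contains both p and not p.
          branch 1.2.2 (add not not (q implies (p and not s))):
            not not (q implies (p and not s)): β-rule — branch into not q  //  (p and not s).
              branch 1.2.2.1 (add not q):
                ○ open, literals {p=1, q=0, s=1}.
              branch 1.2.2.2 (add (p and not s)):
                (p and not s): α-rule — add p, not s.
                × closes — contains both s and not s.
  branch 2 (add not s, not not not s):
    not not not s: drop double negation, giving not s.
    (r implies p): β-rule — branch into not r  //  p.
      branch 2.1 (add not r):
        not (p and not (q implies (p and not s))): β-rule — branch into not p  //  not not (q implies (p and not s)).
          branch 2.1.1 (add not p):
            ○ open, literals {p=0, r=0, s=0}.
          branch 2.1.2 (add not not (q implies (p and not s))):
            not not (q implies (p and not s)): β-rule — branch into not q  //  (p and not s).
              branch 2.1.2.1 (add not q):
                ○ open, literals {q=0, r=0, s=0}.
              branch 2.1.2.2 (add (p and not s)):
                (p and not s): α-rule — add p, not s.
                ○ open, literals {p=1, r=0, s=0}.
      branch 2.2 (add p):
        not (p and not (q implies (p and not s))): β-rule — branch into not p  //  not not (q implies (p and not s)).
          branch 2.2.1 (add not p):
            × closes — contains both p and not p.
          branch 2.2.2 (add not not (q implies (p and not s))):
            not not (q implies (p and not s)): β-rule — branch into not q  //  (p and not s).
              branch 2.2.2.1 (add not q):
                ○ open, literals {p=1, q=0, s=0}.
              branch 2.2.2.2 (add (p and not s)):
                (p and not s): α-rule — add p, not s.
                ○ open, literals {p=1, s=0}.
4 branches closed, 8 open.
An open branch gives a countermodel: p=0, r=0, s=1 (unmentioned atoms arbitrary); the premises hold there but the conclusion fails.

No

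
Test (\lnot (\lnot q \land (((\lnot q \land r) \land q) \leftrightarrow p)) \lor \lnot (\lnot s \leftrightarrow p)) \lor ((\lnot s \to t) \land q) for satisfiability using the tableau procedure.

Satisfiable

Initial set: {((\lnot (\lnot q \land (((\lnot q \land r) \land q) \leftrightarrow p)) \lor \lnot (\lnot s \leftrightarrow p)) \lor ((\lnot s \to t) \land q))}.
((\lnot (\lnot q \land (((\lnot q \land r) \land q) \leftrightarrow p)) \lor \lnot (\lnot s \leftrightarrow p)) \lor ((\lnot s \to t) \land q)): β-rule — branch into (\lnot (\lnot q \land (((\lnot q \land r) \land q) \leftrightarrow p)) \lor \lnot (\lnot s \leftrightarrow p))  //  ((\lnot s \to t) \land q).
  branch 1 (add (\lnot (\lnot q \land (((\lnot q \land r) \land q) \leftrightarrow p)) \lor \lnot (\lnot s \leftrightarrow p))):
    (\lnot (\lnot q \land (((\lnot q \land r) \land q) \leftrightarrow p)) \lor \lnot (\lnot s \leftrightarrow p)): β-rule — branch into \lnot (\lnot q \land (((\lnot q \land r) \land q) \leftrightarrow p))  //  \lnot (\lnot s \leftrightarrow p).
      branch 1.1 (add \lnot (\lnot q \land (((\lnot q \land r) \land q) \leftrightarrow p))):
        \lnot (\lnot q \land (((\lnot q \land r) \land q) \leftrightarrow p)): β-rule — branch into \lnot \lnot q  //  \lnot (((\lnot q \land r) \land q) \leftrightarrow p).
          branch 1.1.1 (add \lnot \lnot q):
            ○ open, literals {q=true}.
          branch 1.1.2 (add \lnot (((\lnot q \land r) \land q) \leftrightarrow p)):
            \lnot (((\lnot q \land r) \land q) \leftrightarrow p): β-rule — branch into ((\lnot q \land r) \land q), \lnot p  //  \lnot ((\lnot q \land r) \land q), p.
              branch 1.1.2.1 (add ((\lnot q \land r) \land q), \lnot p):
                ((\lnot q \land r) \land q): α-rule — add (\lnot q \land r), q.
                (\lnot q \land r): α-rule — add \lnot q, r.
                × closes — contains both q and \lnot q.
              branch 1.1.2.2 (add \lnot ((\lnot q \land r) \land q), p):
                \lnot ((\lnot q \land r) \land q): β-rule — branch into \lnot (\lnot q \land r)  //  \lnot q.
                  branch 1.1.2.2.1 (add \lnot (\lnot q \land r)):
                    \lnot (\lnot q \land r): β-rule — branch into \lnot \lnot q  //  \lnot r.
                      branch 1.1.2.2.1.1 (add \lnot \lnot q):
                        ○ open, literals {p=true, q=true}.
                      branch 1.1.2.2.1.2 (add \lnot r):
                        ○ open, literals {p=true, r=false}.
                  branch 1.1.2.2.2 (add \lnot q):
                    ○ open, literals {p=true, q=false}.
      branch 1.2 (add \lnot (\lnot s \leftrightarrow p)):
        \lnot (\lnot s \leftrightarrow p): β-rule — branch into \lnot s, \lnot p  //  \lnot \lnot s, p.
          branch 1.2.1 (add \lnot s, \lnot p):
            ○ open, literals {p=false, s=false}.
          branch 1.2.2 (add \lnot \lnot s, p):
            ○ open, literals {p=true, s=true}.
  branch 2 (add ((\lnot s \to t) \land q)):
    ((\lnot s \to t) \land q): α-rule — add (\lnot s \to t), q.
    (\lnot s \to t): β-rule — branch into \lnot \lnot s  //  t.
      branch 2.1 (add \lnot \lnot s):
        ○ open, literals {q=true, s=true}.
      branch 2.2 (add t):
        ○ open, literals {q=true, t=true}.
1 branch closed, 8 open.
An open branch gives a satisfying assignment: q=true.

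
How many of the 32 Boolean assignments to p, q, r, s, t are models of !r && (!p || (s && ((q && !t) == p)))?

Initial set: {(!r && (!p || (s && ((q && !t) == p))))}.
(!r && (!p || (s && ((q && !t) == p)))): α-rule — add !r, (!p || (s && ((q && !t) == p))).
(!p || (s && ((q && !t) == p))): β-rule — branch into !p  //  (s && ((q && !t) == p)).
  branch 1 (add !p):
    ○ open, literals {p=0, r=0}.
  branch 2 (add (s && ((q && !t) == p))):
    (s && ((q && !t) == p)): α-rule — add s, ((q && !t) == p).
    ((q && !t) == p): β-rule — branch into (q && !t), p  //  !(q && !t), !p.
      branch 2.1 (add (q && !t), p):
        (q && !t): α-rule — add q, !t.
        ○ open, literals {p=1, q=1, r=0, s=1, t=0}.
      branch 2.2 (add !(q && !t), !p):
        !(q && !t): β-rule — branch into !q  //  !!t.
          branch 2.2.1 (add !q):
            ○ open, literals {p=0, q=0, r=0, s=1}.
          branch 2.2.2 (add !!t):
            ○ open, literals {p=0, r=0, s=1, t=1}.
0 branches closed, 4 open.
Each open branch fixes some atoms; the unmentioned ones are free. Counting distinct full assignments: branch {p=0, r=0} (q, s, t) contributes 8 new; branch {p=1, q=1, r=0, s=1, t=0} (none free) contributes 1 new; branch {p=0, q=0, r=0, s=1} (t) contributes 0 new; branch {p=0, r=0, s=1, t=1} (q) contributes 0 new. Total: 9.

9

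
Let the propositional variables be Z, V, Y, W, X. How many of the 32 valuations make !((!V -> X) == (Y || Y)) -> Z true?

24

Initial set: {(!((!V -> X) == (Y || Y)) -> Z)}.
(!((!V -> X) == (Y || Y)) -> Z): β-rule — branch into !!((!V -> X) == (Y || Y))  //  Z.
  branch 1 (add !!((!V -> X) == (Y || Y))):
    !!((!V -> X) == (Y || Y)): β-rule — branch into (!V -> X), (Y || Y)  //  !(!V -> X), !(Y || Y).
      branch 1.1 (add (!V -> X), (Y || Y)):
        (!V -> X): β-rule — branch into !!V  //  X.
          branch 1.1.1 (add !!V):
            (Y || Y): β-rule — branch into Y  //  Y.
              branch 1.1.1.1 (add Y):
                ○ open, literals {V=T, Y=T}.
              branch 1.1.1.2 (add Y):
                ○ open, literals {V=T, Y=T}.
          branch 1.1.2 (add X):
            (Y || Y): β-rule — branch into Y  //  Y.
              branch 1.1.2.1 (add Y):
                ○ open, literals {X=T, Y=T}.
              branch 1.1.2.2 (add Y):
                ○ open, literals {X=T, Y=T}.
      branch 1.2 (add !(!V -> X), !(Y || Y)):
        !(!V -> X): α-rule — add !V, !X.
        !(Y || Y): α-rule — add !Y, !Y.
        ○ open, literals {V=F, X=F, Y=F}.
  branch 2 (add Z):
    ○ open, literals {Z=T}.
0 branches closed, 6 open.
Each open branch fixes some atoms; the unmentioned ones are free. Counting distinct full assignments: branch {V=T, Y=T} (Z, W, X) contributes 8 new; branch {V=T, Y=T} (Z, W, X) contributes 0 new; branch {X=T, Y=T} (Z, V, W) contributes 4 new; branch {X=T, Y=T} (Z, V, W) contributes 0 new; branch {V=F, X=F, Y=F} (Z, W) contributes 4 new; branch {Z=T} (V, Y, W, X) contributes 8 new. Total: 24.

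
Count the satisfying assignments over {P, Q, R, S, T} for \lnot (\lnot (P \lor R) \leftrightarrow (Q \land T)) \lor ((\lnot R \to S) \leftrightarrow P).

Initial set: {(\lnot (\lnot (P \lor R) \leftrightarrow (Q \land T)) \lor ((\lnot R \to S) \leftrightarrow P))}.
(\lnot (\lnot (P \lor R) \leftrightarrow (Q \land T)) \lor ((\lnot R \to S) \leftrightarrow P)): β-rule — branch into \lnot (\lnot (P \lor R) \leftrightarrow (Q \land T))  //  ((\lnot R \to S) \leftrightarrow P).
  branch 1 (add \lnot (\lnot (P \lor R) \leftrightarrow (Q \land T))):
    \lnot (\lnot (P \lor R) \leftrightarrow (Q \land T)): β-rule — branch into \lnot (P \lor R), \lnot (Q \land T)  //  \lnot \lnot (P \lor R), (Q \land T).
      branch 1.1 (add \lnot (P \lor R), \lnot (Q \land T)):
        \lnot (P \lor R): α-rule — add \lnot P, \lnot R.
        \lnot (Q \land T): β-rule — branch into \lnot Q  //  \lnot T.
          branch 1.1.1 (add \lnot Q):
            ○ open, literals {P=0, Q=0, R=0}.
          branch 1.1.2 (add \lnot T):
            ○ open, literals {P=0, R=0, T=0}.
      branch 1.2 (add \lnot \lnot (P \lor R), (Q \land T)):
        (Q \land T): α-rule — add Q, T.
        \lnot \lnot (P \lor R): β-rule — branch into P  //  R.
          branch 1.2.1 (add P):
            ○ open, literals {P=1, Q=1, T=1}.
          branch 1.2.2 (add R):
            ○ open, literals {Q=1, R=1, T=1}.
  branch 2 (add ((\lnot R \to S) \leftrightarrow P)):
    ((\lnot R \to S) \leftrightarrow P): β-rule — branch into (\lnot R \to S), P  //  \lnot (\lnot R \to S), \lnot P.
      branch 2.1 (add (\lnot R \to S), P):
        (\lnot R \to S): β-rule — branch into \lnot \lnot R  //  S.
          branch 2.1.1 (add \lnot \lnot R):
            ○ open, literals {P=1, R=1}.
          branch 2.1.2 (add S):
            ○ open, literals {P=1, S=1}.
      branch 2.2 (add \lnot (\lnot R \to S), \lnot P):
        \lnot (\lnot R \to S): α-rule — add \lnot R, \lnot S.
        ○ open, literals {P=0, R=0, S=0}.
0 branches closed, 7 open.
Each open branch fixes some atoms; the unmentioned ones are free. Counting distinct full assignments: branch {P=0, Q=0, R=0} (S, T) contributes 4 new; branch {P=0, R=0, T=0} (Q, S) contributes 2 new; branch {P=1, Q=1, T=1} (R, S) contributes 4 new; branch {Q=1, R=1, T=1} (P, S) contributes 2 new; branch {P=1, R=1} (Q, S, T) contributes 6 new; branch {P=1, S=1} (Q, R, T) contributes 3 new; branch {P=0, R=0, S=0} (Q, T) contributes 1 new. Total: 22.

22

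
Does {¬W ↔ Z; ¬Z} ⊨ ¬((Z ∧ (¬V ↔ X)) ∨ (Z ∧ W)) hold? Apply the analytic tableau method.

Yes

Initial set: {(¬W ↔ Z); ¬Z; ¬¬((Z ∧ (¬V ↔ X)) ∨ (Z ∧ W))}.
(¬W ↔ Z): β-rule — branch into ¬W, Z  //  ¬¬W, ¬Z.
  branch 1 (add ¬W, Z):
    × closes — contains both Z and ¬Z.
  branch 2 (add ¬¬W, ¬Z):
    ¬¬((Z ∧ (¬V ↔ X)) ∨ (Z ∧ W)): β-rule — branch into (Z ∧ (¬V ↔ X))  //  (Z ∧ W).
      branch 2.1 (add (Z ∧ (¬V ↔ X))):
        (Z ∧ (¬V ↔ X)): α-rule — add Z, (¬V ↔ X).
        × closes — contains both Z and ¬Z.
      branch 2.2 (add (Z ∧ W)):
        (Z ∧ W): α-rule — add Z, W.
        × closes — contains both Z and ¬Z.
All 3 branches close.
Every branch closed, so the premises entail the conclusion.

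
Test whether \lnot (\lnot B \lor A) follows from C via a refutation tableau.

No

Initial set: {C; \lnot \lnot (\lnot B \lor A)}.
\lnot \lnot (\lnot B \lor A): β-rule — branch into \lnot B  //  A.
  branch 1 (add \lnot B):
    ○ open, literals {B=F, C=T}.
  branch 2 (add A):
    ○ open, literals {A=T, C=T}.
0 branches closed, 2 open.
An open branch gives a countermodel: B=F, C=T (unmentioned atoms arbitrary); the premises hold there but the conclusion fails.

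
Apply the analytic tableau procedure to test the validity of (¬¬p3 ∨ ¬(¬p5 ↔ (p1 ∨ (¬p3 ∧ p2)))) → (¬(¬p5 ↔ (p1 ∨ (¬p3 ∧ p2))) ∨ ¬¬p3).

Valid

Assume the negation and expand:
Initial set: {¬((¬¬p3 ∨ ¬(¬p5 ↔ (p1 ∨ (¬p3 ∧ p2)))) → (¬(¬p5 ↔ (p1 ∨ (¬p3 ∧ p2))) ∨ ¬¬p3))}.
¬((¬¬p3 ∨ ¬(¬p5 ↔ (p1 ∨ (¬p3 ∧ p2)))) → (¬(¬p5 ↔ (p1 ∨ (¬p3 ∧ p2))) ∨ ¬¬p3)): α-rule — add (¬¬p3 ∨ ¬(¬p5 ↔ (p1 ∨ (¬p3 ∧ p2)))), ¬(¬(¬p5 ↔ (p1 ∨ (¬p3 ∧ p2))) ∨ ¬¬p3).
¬(¬(¬p5 ↔ (p1 ∨ (¬p3 ∧ p2))) ∨ ¬¬p3): α-rule — add ¬¬(¬p5 ↔ (p1 ∨ (¬p3 ∧ p2))), ¬¬¬p3.
¬¬¬p3: drop double negation, giving ¬p3.
(¬¬p3 ∨ ¬(¬p5 ↔ (p1 ∨ (¬p3 ∧ p2)))): β-rule — branch into ¬¬p3  //  ¬(¬p5 ↔ (p1 ∨ (¬p3 ∧ p2))).
  branch 1 (add ¬¬p3):
    ¬¬p3: drop double negation, giving p3.
    × closes — contains both p3 and ¬p3.
  branch 2 (add ¬(¬p5 ↔ (p1 ∨ (¬p3 ∧ p2)))):
    ¬¬(¬p5 ↔ (p1 ∨ (¬p3 ∧ p2))): β-rule — branch into ¬p5, (p1 ∨ (¬p3 ∧ p2))  //  ¬¬p5, ¬(p1 ∨ (¬p3 ∧ p2)).
      branch 2.1 (add ¬p5, (p1 ∨ (¬p3 ∧ p2))):
        ¬(¬p5 ↔ (p1 ∨ (¬p3 ∧ p2))): β-rule — branch into ¬p5, ¬(p1 ∨ (¬p3 ∧ p2))  //  ¬¬p5, (p1 ∨ (¬p3 ∧ p2)).
          branch 2.1.1 (add ¬p5, ¬(p1 ∨ (¬p3 ∧ p2))):
            ¬(p1 ∨ (¬p3 ∧ p2)): α-rule — add ¬p1, ¬(¬p3 ∧ p2).
            (p1 ∨ (¬p3 ∧ p2)): β-rule — branch into p1  //  (¬p3 ∧ p2).
              branch 2.1.1.1 (add p1):
                × closes — contains both p1 and ¬p1.
              branch 2.1.1.2 (add (¬p3 ∧ p2)):
                (¬p3 ∧ p2): α-rule — add ¬p3, p2.
                ¬(¬p3 ∧ p2): β-rule — branch into ¬¬p3  //  ¬p2.
                  branch 2.1.1.2.1 (add ¬¬p3):
                    × closes — contains both p3 and ¬p3.
                  branch 2.1.1.2.2 (add ¬p2):
                    × closes — contains both p2 and ¬p2.
          branch 2.1.2 (add ¬¬p5, (p1 ∨ (¬p3 ∧ p2))):
            × closes — contains both p5 and ¬p5.
      branch 2.2 (add ¬¬p5, ¬(p1 ∨ (¬p3 ∧ p2))):
        ¬(p1 ∨ (¬p3 ∧ p2)): α-rule — add ¬p1, ¬(¬p3 ∧ p2).
        ¬(¬p5 ↔ (p1 ∨ (¬p3 ∧ p2))): β-rule — branch into ¬p5, ¬(p1 ∨ (¬p3 ∧ p2))  //  ¬¬p5, (p1 ∨ (¬p3 ∧ p2)).
          branch 2.2.1 (add ¬p5, ¬(p1 ∨ (¬p3 ∧ p2))):
            × closes — contains both p5 and ¬p5.
          branch 2.2.2 (add ¬¬p5, (p1 ∨ (¬p3 ∧ p2))):
            ¬(¬p3 ∧ p2): β-rule — branch into ¬¬p3  //  ¬p2.
              branch 2.2.2.1 (add ¬¬p3):
                × closes — contains both p3 and ¬p3.
              branch 2.2.2.2 (add ¬p2):
                (p1 ∨ (¬p3 ∧ p2)): β-rule — branch into p1  //  (¬p3 ∧ p2).
                  branch 2.2.2.2.1 (add p1):
                    × closes — contains both p1 and ¬p1.
                  branch 2.2.2.2.2 (add (¬p3 ∧ p2)):
                    (¬p3 ∧ p2): α-rule — add ¬p3, p2.
                    × closes — contains both p2 and ¬p2.
All 9 branches close.
Every branch closed, so the negation is unsatisfiable and the formula is valid.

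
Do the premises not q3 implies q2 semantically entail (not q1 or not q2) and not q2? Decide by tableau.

Initial set: {T (not q3 implies q2); F ((not q1 or not q2) and not q2)}.
T (not q3 implies q2): β-rule — branch into F not q3  //  T q2.
  branch 1 (add F not q3):
    F ((not q1 or not q2) and not q2): β-rule — branch into F (not q1 or not q2)  //  F not q2.
      branch 1.1 (add F (not q1 or not q2)):
        F (not q1 or not q2): α-rule — add F not q1, F not q2.
        ○ open, literals {q1=1, q2=1, q3=1}.
      branch 1.2 (add F not q2):
        ○ open, literals {q2=1, q3=1}.
  branch 2 (add T q2):
    F ((not q1 or not q2) and not q2): β-rule — branch into F (not q1 or not q2)  //  F not q2.
      branch 2.1 (add F (not q1 or not q2)):
        F (not q1 or not q2): α-rule — add F not q1, F not q2.
        ○ open, literals {q1=1, q2=1}.
      branch 2.2 (add F not q2):
        ○ open, literals {q2=1}.
0 branches closed, 4 open.
An open branch gives a countermodel: q1=1, q2=1, q3=1 (unmentioned atoms arbitrary); the premises hold there but the conclusion fails.

No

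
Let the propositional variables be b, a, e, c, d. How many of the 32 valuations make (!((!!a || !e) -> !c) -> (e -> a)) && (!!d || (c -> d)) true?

Initial set: {((!((!!a || !e) -> !c) -> (e -> a)) && (!!d || (c -> d)))}.
((!((!!a || !e) -> !c) -> (e -> a)) && (!!d || (c -> d))): α-rule — add (!((!!a || !e) -> !c) -> (e -> a)), (!!d || (c -> d)).
(!((!!a || !e) -> !c) -> (e -> a)): β-rule — branch into !!((!!a || !e) -> !c)  //  (e -> a).
  branch 1 (add !!((!!a || !e) -> !c)):
    (!!d || (c -> d)): β-rule — branch into !!d  //  (c -> d).
      branch 1.1 (add !!d):
        !!d: drop double negation, giving d.
        !!((!!a || !e) -> !c): β-rule — branch into !(!!a || !e)  //  !c.
          branch 1.1.1 (add !(!!a || !e)):
            !(!!a || !e): α-rule — add !!!a, !!e.
            !!!a: drop double negation, giving !a.
            ○ open, literals {a=false, d=true, e=true}.
          branch 1.1.2 (add !c):
            ○ open, literals {c=false, d=true}.
      branch 1.2 (add (c -> d)):
        !!((!!a || !e) -> !c): β-rule — branch into !(!!a || !e)  //  !c.
          branch 1.2.1 (add !(!!a || !e)):
            !(!!a || !e): α-rule — add !!!a, !!e.
            !!!a: drop double negation, giving !a.
            (c -> d): β-rule — branch into !c  //  d.
              branch 1.2.1.1 (add !c):
                ○ open, literals {a=false, c=false, e=true}.
              branch 1.2.1.2 (add d):
                ○ open, literals {a=false, d=true, e=true}.
          branch 1.2.2 (add !c):
            (c -> d): β-rule — branch into !c  //  d.
              branch 1.2.2.1 (add !c):
                ○ open, literals {c=false}.
              branch 1.2.2.2 (add d):
                ○ open, literals {c=false, d=true}.
  branch 2 (add (e -> a)):
    (!!d || (c -> d)): β-rule — branch into !!d  //  (c -> d).
      branch 2.1 (add !!d):
        !!d: drop double negation, giving d.
        (e -> a): β-rule — branch into !e  //  a.
          branch 2.1.1 (add !e):
            ○ open, literals {d=true, e=false}.
          branch 2.1.2 (add a):
            ○ open, literals {a=true, d=true}.
      branch 2.2 (add (c -> d)):
        (e -> a): β-rule — branch into !e  //  a.
          branch 2.2.1 (add !e):
            (c -> d): β-rule — branch into !c  //  d.
              branch 2.2.1.1 (add !c):
                ○ open, literals {c=false, e=false}.
              branch 2.2.1.2 (add d):
                ○ open, literals {d=true, e=false}.
          branch 2.2.2 (add a):
            (c -> d): β-rule — branch into !c  //  d.
              branch 2.2.2.1 (add !c):
                ○ open, literals {a=true, c=false}.
              branch 2.2.2.2 (add d):
                ○ open, literals {a=true, d=true}.
0 branches closed, 12 open.
Each open branch fixes some atoms; the unmentioned ones are free. Counting distinct full assignments: branch {a=false, d=true, e=true} (b, c) contributes 4 new; branch {c=false, d=true} (b, a, e) contributes 6 new; branch {a=false, c=false, e=true} (b, d) contributes 2 new; branch {a=false, d=true, e=true} (b, c) contributes 0 new; branch {c=false} (b, a, e, d) contributes 6 new; branch {c=false, d=true} (b, a, e) contributes 0 new; branch {d=true, e=false} (b, a, c) contributes 4 new; branch {a=true, d=true} (b, e, c) contributes 2 new; branch {c=false, e=false} (b, a, d) contributes 0 new; branch {d=true, e=false} (b, a, c) contributes 0 new; branch {a=true, c=false} (b, e, d) contributes 0 new; branch {a=true, d=true} (b, e, c) contributes 0 new. Total: 24.

24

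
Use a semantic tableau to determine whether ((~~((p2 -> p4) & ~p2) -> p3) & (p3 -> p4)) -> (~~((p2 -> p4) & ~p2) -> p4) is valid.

Assume the negation and expand:
Initial set: {~(((~~((p2 -> p4) & ~p2) -> p3) & (p3 -> p4)) -> (~~((p2 -> p4) & ~p2) -> p4))}.
~(((~~((p2 -> p4) & ~p2) -> p3) & (p3 -> p4)) -> (~~((p2 -> p4) & ~p2) -> p4)): α-rule — add ((~~((p2 -> p4) & ~p2) -> p3) & (p3 -> p4)), ~(~~((p2 -> p4) & ~p2) -> p4).
((~~((p2 -> p4) & ~p2) -> p3) & (p3 -> p4)): α-rule — add (~~((p2 -> p4) & ~p2) -> p3), (p3 -> p4).
~(~~((p2 -> p4) & ~p2) -> p4): α-rule — add ~~((p2 -> p4) & ~p2), ~p4.
~~((p2 -> p4) & ~p2): drop double negation, giving ((p2 -> p4) & ~p2).
((p2 -> p4) & ~p2): α-rule — add (p2 -> p4), ~p2.
(~~((p2 -> p4) & ~p2) -> p3): β-rule — branch into ~~~((p2 -> p4) & ~p2)  //  p3.
  branch 1 (add ~~~((p2 -> p4) & ~p2)):
    ~~~((p2 -> p4) & ~p2): drop double negation, giving ~((p2 -> p4) & ~p2).
    (p3 -> p4): β-rule — branch into ~p3  //  p4.
      branch 1.1 (add ~p3):
        (p2 -> p4): β-rule — branch into ~p2  //  p4.
          branch 1.1.1 (add ~p2):
            ~((p2 -> p4) & ~p2): β-rule — branch into ~(p2 -> p4)  //  ~~p2.
              branch 1.1.1.1 (add ~(p2 -> p4)):
                ~(p2 -> p4): α-rule — add p2, ~p4.
                × closes — contains both p2 and ~p2.
              branch 1.1.1.2 (add ~~p2):
                × closes — contains both p2 and ~p2.
          branch 1.1.2 (add p4):
            × closes — contains both p4 and ~p4.
      branch 1.2 (add p4):
        × closes — contains both p4 and ~p4.
  branch 2 (add p3):
    (p3 -> p4): β-rule — branch into ~p3  //  p4.
      branch 2.1 (add ~p3):
        × closes — contains both p3 and ~p3.
      branch 2.2 (add p4):
        × closes — contains both p4 and ~p4.
All 6 branches close.
Every branch closed, so the negation is unsatisfiable and the formula is valid.

Valid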